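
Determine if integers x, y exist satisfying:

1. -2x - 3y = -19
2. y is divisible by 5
Yes

Take x = 2, y = 5. Substituting into each constraint:
  (1) -2(2) - 3(5) = -19 ✓
  (2) 5 = 5 × 1, remainder 0 ✓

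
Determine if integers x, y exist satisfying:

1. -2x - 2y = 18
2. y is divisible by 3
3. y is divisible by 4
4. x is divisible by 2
No

A contradictory subset is {-2x - 2y = 18, y is divisible by 4, x is divisible by 2}. No integer assignment can satisfy these jointly:

  - -2x - 2y = 18: is a linear equation tying the variables together
  - y is divisible by 4: restricts y to multiples of 4
  - x is divisible by 2: restricts x to multiples of 2

Modular obstruction: writing x = 2x' and writing y = 4y', every remaining term of the linear equation is divisible by 4, so the left side is ≡ 0 (mod 4); but the right side 18 ≡ 2 (mod 4). No integers can satisfy it.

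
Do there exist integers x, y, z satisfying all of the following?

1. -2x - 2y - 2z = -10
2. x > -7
Yes

Take x = 5, y = 0, z = 0. Substituting into each constraint:
  (1) -2(5) - 2(0) - 2(0) = -10 ✓
  (2) 5 > -7 ✓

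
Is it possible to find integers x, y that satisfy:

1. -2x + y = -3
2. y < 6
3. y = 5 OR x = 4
Yes

Take x = 4, y = 5. Substituting into each constraint:
  (1) -2(4) + 5 = -3 ✓
  (2) 5 < 6 ✓
  (3) y = 5, target 5 ✓ (first branch holds)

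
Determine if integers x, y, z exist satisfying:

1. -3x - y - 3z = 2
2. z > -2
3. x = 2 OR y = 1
Yes

Take x = 2, y = -8, z = 0. Substituting into each constraint:
  (1) -3(2) + 8 - 3(0) = 2 ✓
  (2) 0 > -2 ✓
  (3) x = 2, target 2 ✓ (first branch holds)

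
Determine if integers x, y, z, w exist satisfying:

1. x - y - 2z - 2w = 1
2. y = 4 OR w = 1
Yes

Take x = 1, y = 0, z = -1, w = 1. Substituting into each constraint:
  (1) 1 + 0 - 2(-1) - 2(1) = 1 ✓
  (2) w = 1, target 1 ✓ (second branch holds)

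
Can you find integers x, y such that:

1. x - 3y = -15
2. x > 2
Yes

Take x = 3, y = 6. Substituting into each constraint:
  (1) 3 - 3(6) = -15 ✓
  (2) 3 > 2 ✓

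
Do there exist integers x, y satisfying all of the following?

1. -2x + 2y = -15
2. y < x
No

Even the single constraint (-2x + 2y = -15) is infeasible over the integers.

  - -2x + 2y = -15: every term on the left is divisible by 2, so the LHS ≡ 0 (mod 2), but the RHS -15 is not — no integer solution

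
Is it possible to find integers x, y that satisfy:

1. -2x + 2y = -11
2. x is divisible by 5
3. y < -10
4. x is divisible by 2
No

Even the single constraint (-2x + 2y = -11) is infeasible over the integers.

  - -2x + 2y = -11: every term on the left is divisible by 2, so the LHS ≡ 0 (mod 2), but the RHS -11 is not — no integer solution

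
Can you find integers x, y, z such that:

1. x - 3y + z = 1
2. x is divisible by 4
Yes

Take x = 0, y = 0, z = 1. Substituting into each constraint:
  (1) 0 - 3(0) + 1 = 1 ✓
  (2) 0 = 4 × 0, remainder 0 ✓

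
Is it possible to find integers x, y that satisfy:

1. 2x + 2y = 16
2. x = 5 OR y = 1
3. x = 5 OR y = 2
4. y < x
Yes

Take x = 5, y = 3. Substituting into each constraint:
  (1) 2(5) + 2(3) = 16 ✓
  (2) x = 5, target 5 ✓ (first branch holds)
  (3) x = 5, target 5 ✓ (first branch holds)
  (4) 3 < 5 ✓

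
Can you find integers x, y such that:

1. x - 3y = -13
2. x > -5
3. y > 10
Yes

Take x = 20, y = 11. Substituting into each constraint:
  (1) 20 - 3(11) = -13 ✓
  (2) 20 > -5 ✓
  (3) 11 > 10 ✓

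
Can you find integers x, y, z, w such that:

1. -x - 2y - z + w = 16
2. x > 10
Yes

Take x = 12, y = -14, z = 0, w = 0. Substituting into each constraint:
  (1) (-12) - 2(-14) + 0 + 0 = 16 ✓
  (2) 12 > 10 ✓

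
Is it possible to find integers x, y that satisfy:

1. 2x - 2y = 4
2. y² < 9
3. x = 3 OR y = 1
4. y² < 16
Yes

Take x = 3, y = 1. Substituting into each constraint:
  (1) 2(3) - 2(1) = 4 ✓
  (2) y² = (1)² = 1, and 1 < 9 ✓
  (3) x = 3, target 3 ✓ (first branch holds)
  (4) y² = (1)² = 1, and 1 < 16 ✓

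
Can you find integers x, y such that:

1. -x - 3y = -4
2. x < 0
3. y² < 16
Yes

Take x = -2, y = 2. Substituting into each constraint:
  (1) 2 - 3(2) = -4 ✓
  (2) -2 < 0 ✓
  (3) y² = (2)² = 4, and 4 < 16 ✓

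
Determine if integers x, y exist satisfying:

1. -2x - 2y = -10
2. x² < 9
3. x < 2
Yes

Take x = 1, y = 4. Substituting into each constraint:
  (1) -2(1) - 2(4) = -10 ✓
  (2) x² = (1)² = 1, and 1 < 9 ✓
  (3) 1 < 2 ✓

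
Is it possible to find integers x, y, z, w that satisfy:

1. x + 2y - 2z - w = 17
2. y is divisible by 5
Yes

Take x = 0, y = 0, z = 0, w = -17. Substituting into each constraint:
  (1) 0 + 2(0) - 2(0) + 17 = 17 ✓
  (2) 0 = 5 × 0, remainder 0 ✓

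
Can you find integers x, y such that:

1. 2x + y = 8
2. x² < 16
Yes

Take x = 0, y = 8. Substituting into each constraint:
  (1) 2(0) + 8 = 8 ✓
  (2) x² = (0)² = 0, and 0 < 16 ✓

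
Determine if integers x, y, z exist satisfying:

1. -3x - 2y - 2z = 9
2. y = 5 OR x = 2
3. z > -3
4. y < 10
Yes

Take x = -5, y = 5, z = -2. Substituting into each constraint:
  (1) -3(-5) - 2(5) - 2(-2) = 9 ✓
  (2) y = 5, target 5 ✓ (first branch holds)
  (3) -2 > -3 ✓
  (4) 5 < 10 ✓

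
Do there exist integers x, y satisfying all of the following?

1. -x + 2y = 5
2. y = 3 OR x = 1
Yes

Take x = 1, y = 3. Substituting into each constraint:
  (1) (-1) + 2(3) = 5 ✓
  (2) y = 3, target 3 ✓ (first branch holds)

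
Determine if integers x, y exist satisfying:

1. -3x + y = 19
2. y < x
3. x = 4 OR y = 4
No

The full constraint system is jointly infeasible over the integers. Each constraint and what it forces:

  - -3x + y = 19: is a linear equation tying the variables together
  - y < x: bounds one variable relative to another variable
  - x = 4 OR y = 4: forces a choice: either x = 4 or y = 4

Split on the disjunction (x = 4 OR y = 4):
  • If x = 4: the equation forces y = 31, giving (x, y) = (4, 31), which violates x > y.
  • If y = 4: the equation forces x = -5, giving (y, x) = (4, -5), which violates x > y.
Both branches are infeasible, so the system has no integer solution.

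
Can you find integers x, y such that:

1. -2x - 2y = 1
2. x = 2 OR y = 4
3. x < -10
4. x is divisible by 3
No

Even the single constraint (-2x - 2y = 1) is infeasible over the integers.

  - -2x - 2y = 1: every term on the left is divisible by 2, so the LHS ≡ 0 (mod 2), but the RHS 1 is not — no integer solution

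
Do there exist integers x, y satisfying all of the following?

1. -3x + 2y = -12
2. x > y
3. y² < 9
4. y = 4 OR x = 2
No

A contradictory subset is {-3x + 2y = -12, y² < 9, y = 4 OR x = 2}. No integer assignment can satisfy these jointly:

  - -3x + 2y = -12: is a linear equation tying the variables together
  - y² < 9: restricts y to |y| ≤ 2
  - y = 4 OR x = 2: forces a choice: either y = 4 or x = 2

Split on the disjunction (y = 4 OR x = 2):
  • If y = 4: this contradicts y² < 9, which requires |y| ≤ 2.
  • If x = 2: the equation forces y = -3, but y² < 9 requires |y| ≤ 2.
Both branches are infeasible, so the system has no integer solution.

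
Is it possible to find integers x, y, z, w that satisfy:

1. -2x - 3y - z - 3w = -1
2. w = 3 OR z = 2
Yes

Take x = -2, y = 1, z = 2, w = 0. Substituting into each constraint:
  (1) -2(-2) - 3(1) + (-2) - 3(0) = -1 ✓
  (2) z = 2, target 2 ✓ (second branch holds)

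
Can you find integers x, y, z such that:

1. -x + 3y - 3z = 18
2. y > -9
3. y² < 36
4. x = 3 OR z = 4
Yes

Take x = -30, y = 0, z = 4. Substituting into each constraint:
  (1) 30 + 3(0) - 3(4) = 18 ✓
  (2) 0 > -9 ✓
  (3) y² = (0)² = 0, and 0 < 36 ✓
  (4) z = 4, target 4 ✓ (second branch holds)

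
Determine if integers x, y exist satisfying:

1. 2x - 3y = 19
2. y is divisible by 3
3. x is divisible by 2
Yes

Take x = -4, y = -9. Substituting into each constraint:
  (1) 2(-4) - 3(-9) = 19 ✓
  (2) -9 = 3 × -3, remainder 0 ✓
  (3) -4 = 2 × -2, remainder 0 ✓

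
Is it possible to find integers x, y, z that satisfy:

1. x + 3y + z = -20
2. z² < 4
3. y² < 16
Yes

Take x = -20, y = 0, z = 0. Substituting into each constraint:
  (1) (-20) + 3(0) + 0 = -20 ✓
  (2) z² = (0)² = 0, and 0 < 4 ✓
  (3) y² = (0)² = 0, and 0 < 16 ✓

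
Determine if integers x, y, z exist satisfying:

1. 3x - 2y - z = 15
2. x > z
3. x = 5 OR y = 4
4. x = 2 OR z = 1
Yes

Take x = 8, y = 4, z = 1. Substituting into each constraint:
  (1) 3(8) - 2(4) + (-1) = 15 ✓
  (2) 8 > 1 ✓
  (3) y = 4, target 4 ✓ (second branch holds)
  (4) z = 1, target 1 ✓ (second branch holds)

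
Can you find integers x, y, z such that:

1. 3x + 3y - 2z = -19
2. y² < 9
Yes

Take x = -5, y = 0, z = 2. Substituting into each constraint:
  (1) 3(-5) + 3(0) - 2(2) = -19 ✓
  (2) y² = (0)² = 0, and 0 < 9 ✓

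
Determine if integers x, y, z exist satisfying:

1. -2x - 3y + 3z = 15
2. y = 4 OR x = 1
Yes

Take x = 3, y = 4, z = 11. Substituting into each constraint:
  (1) -2(3) - 3(4) + 3(11) = 15 ✓
  (2) y = 4, target 4 ✓ (first branch holds)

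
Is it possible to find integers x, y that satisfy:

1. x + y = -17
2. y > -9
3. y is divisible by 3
Yes

Take x = -17, y = 0. Substituting into each constraint:
  (1) (-17) + 0 = -17 ✓
  (2) 0 > -9 ✓
  (3) 0 = 3 × 0, remainder 0 ✓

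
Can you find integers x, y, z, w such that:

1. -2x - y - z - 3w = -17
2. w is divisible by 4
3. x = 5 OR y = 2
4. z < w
Yes

Take x = 8, y = 2, z = -1, w = 0. Substituting into each constraint:
  (1) -2(8) + (-2) + 1 - 3(0) = -17 ✓
  (2) 0 = 4 × 0, remainder 0 ✓
  (3) y = 2, target 2 ✓ (second branch holds)
  (4) -1 < 0 ✓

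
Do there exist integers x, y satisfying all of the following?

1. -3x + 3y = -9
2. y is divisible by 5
Yes

Take x = 3, y = 0. Substituting into each constraint:
  (1) -3(3) + 3(0) = -9 ✓
  (2) 0 = 5 × 0, remainder 0 ✓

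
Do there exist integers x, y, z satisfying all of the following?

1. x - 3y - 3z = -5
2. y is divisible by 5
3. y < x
Yes

Take x = 1, y = 0, z = 2. Substituting into each constraint:
  (1) 1 - 3(0) - 3(2) = -5 ✓
  (2) 0 = 5 × 0, remainder 0 ✓
  (3) 0 < 1 ✓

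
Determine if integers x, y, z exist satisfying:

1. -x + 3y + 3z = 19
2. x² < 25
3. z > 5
Yes

Take x = 2, y = 0, z = 7. Substituting into each constraint:
  (1) (-2) + 3(0) + 3(7) = 19 ✓
  (2) x² = (2)² = 4, and 4 < 25 ✓
  (3) 7 > 5 ✓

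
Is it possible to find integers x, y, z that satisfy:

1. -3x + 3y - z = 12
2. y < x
Yes

Take x = 1, y = 0, z = -15. Substituting into each constraint:
  (1) -3(1) + 3(0) + 15 = 12 ✓
  (2) 0 < 1 ✓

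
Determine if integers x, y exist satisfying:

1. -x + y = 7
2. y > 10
Yes

Take x = 4, y = 11. Substituting into each constraint:
  (1) (-4) + 11 = 7 ✓
  (2) 11 > 10 ✓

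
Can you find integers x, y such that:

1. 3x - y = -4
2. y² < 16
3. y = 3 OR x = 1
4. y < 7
No

A contradictory subset is {3x - y = -4, y = 3 OR x = 1, y < 7}. No integer assignment can satisfy these jointly:

  - 3x - y = -4: is a linear equation tying the variables together
  - y = 3 OR x = 1: forces a choice: either y = 3 or x = 1
  - y < 7: bounds one variable relative to a constant

Split on the disjunction (y = 3 OR x = 1):
  • If y = 3: with y = 3, every remaining term of the linear equation is divisible by 3, so the left side is ≡ 0 (mod 3); but the right side -1 ≡ 2 (mod 3). No integers can satisfy it.
  • If x = 1: the equation forces y = 7, which contradicts the bound y ≤ 6.
Both branches are infeasible, so the system has no integer solution.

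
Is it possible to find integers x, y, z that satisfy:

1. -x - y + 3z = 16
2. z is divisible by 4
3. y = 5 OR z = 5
Yes

Take x = -21, y = 5, z = 0. Substituting into each constraint:
  (1) 21 + (-5) + 3(0) = 16 ✓
  (2) 0 = 4 × 0, remainder 0 ✓
  (3) y = 5, target 5 ✓ (first branch holds)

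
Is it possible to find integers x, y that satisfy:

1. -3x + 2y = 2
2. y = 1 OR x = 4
Yes

Take x = 0, y = 1. Substituting into each constraint:
  (1) -3(0) + 2(1) = 2 ✓
  (2) y = 1, target 1 ✓ (first branch holds)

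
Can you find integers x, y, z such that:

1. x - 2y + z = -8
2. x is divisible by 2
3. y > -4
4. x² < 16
Yes

Take x = 0, y = 4, z = 0. Substituting into each constraint:
  (1) 0 - 2(4) + 0 = -8 ✓
  (2) 0 = 2 × 0, remainder 0 ✓
  (3) 4 > -4 ✓
  (4) x² = (0)² = 0, and 0 < 16 ✓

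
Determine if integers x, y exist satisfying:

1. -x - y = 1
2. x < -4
Yes

Take x = -5, y = 4. Substituting into each constraint:
  (1) 5 + (-4) = 1 ✓
  (2) -5 < -4 ✓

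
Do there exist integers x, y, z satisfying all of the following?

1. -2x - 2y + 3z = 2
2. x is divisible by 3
Yes

Take x = 0, y = 2, z = 2. Substituting into each constraint:
  (1) -2(0) - 2(2) + 3(2) = 2 ✓
  (2) 0 = 3 × 0, remainder 0 ✓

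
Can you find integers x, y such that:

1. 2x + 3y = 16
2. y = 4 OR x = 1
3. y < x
No

The full constraint system is jointly infeasible over the integers. Each constraint and what it forces:

  - 2x + 3y = 16: is a linear equation tying the variables together
  - y = 4 OR x = 1: forces a choice: either y = 4 or x = 1
  - y < x: bounds one variable relative to another variable

Split on the disjunction (y = 4 OR x = 1):
  • If y = 4: the equation forces x = 2, giving (y, x) = (4, 2), which violates x > y.
  • If x = 1: with x = 1, every remaining term of the linear equation is divisible by 3, so the left side is ≡ 0 (mod 3); but the right side 14 ≡ 2 (mod 3). No integers can satisfy it.
Both branches are infeasible, so the system has no integer solution.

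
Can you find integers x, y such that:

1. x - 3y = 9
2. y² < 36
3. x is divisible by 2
Yes

Take x = 0, y = -3. Substituting into each constraint:
  (1) 0 - 3(-3) = 9 ✓
  (2) y² = (-3)² = 9, and 9 < 36 ✓
  (3) 0 = 2 × 0, remainder 0 ✓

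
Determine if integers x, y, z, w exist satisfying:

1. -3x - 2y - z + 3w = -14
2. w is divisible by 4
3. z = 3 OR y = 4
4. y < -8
Yes

Take x = 11, y = -11, z = 3, w = 0. Substituting into each constraint:
  (1) -3(11) - 2(-11) + (-3) + 3(0) = -14 ✓
  (2) 0 = 4 × 0, remainder 0 ✓
  (3) z = 3, target 3 ✓ (first branch holds)
  (4) -11 < -8 ✓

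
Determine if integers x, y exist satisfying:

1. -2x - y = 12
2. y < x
Yes

Take x = 0, y = -12. Substituting into each constraint:
  (1) -2(0) + 12 = 12 ✓
  (2) -12 < 0 ✓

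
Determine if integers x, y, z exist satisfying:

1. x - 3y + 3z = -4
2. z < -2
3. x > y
Yes

Take x = -1, y = -2, z = -3. Substituting into each constraint:
  (1) (-1) - 3(-2) + 3(-3) = -4 ✓
  (2) -3 < -2 ✓
  (3) -1 > -2 ✓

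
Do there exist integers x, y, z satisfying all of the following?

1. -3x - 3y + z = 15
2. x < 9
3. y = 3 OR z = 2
Yes

Take x = 8, y = 3, z = 48. Substituting into each constraint:
  (1) -3(8) - 3(3) + 48 = 15 ✓
  (2) 8 < 9 ✓
  (3) y = 3, target 3 ✓ (first branch holds)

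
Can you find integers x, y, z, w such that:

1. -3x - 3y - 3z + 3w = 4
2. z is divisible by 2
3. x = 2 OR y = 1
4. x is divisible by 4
No

Even the single constraint (-3x - 3y - 3z + 3w = 4) is infeasible over the integers.

  - -3x - 3y - 3z + 3w = 4: every term on the left is divisible by 3, so the LHS ≡ 0 (mod 3), but the RHS 4 is not — no integer solution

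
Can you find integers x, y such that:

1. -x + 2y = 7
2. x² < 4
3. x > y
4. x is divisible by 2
No

A contradictory subset is {-x + 2y = 7, x is divisible by 2}. No integer assignment can satisfy these jointly:

  - -x + 2y = 7: is a linear equation tying the variables together
  - x is divisible by 2: restricts x to multiples of 2

Modular obstruction: writing x = 2x', every remaining term of the linear equation is divisible by 2, so the left side is ≡ 0 (mod 2); but the right side 7 ≡ 1 (mod 2). No integers can satisfy it.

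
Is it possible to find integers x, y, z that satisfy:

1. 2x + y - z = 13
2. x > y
Yes

Take x = 1, y = 0, z = -11. Substituting into each constraint:
  (1) 2(1) + 0 + 11 = 13 ✓
  (2) 1 > 0 ✓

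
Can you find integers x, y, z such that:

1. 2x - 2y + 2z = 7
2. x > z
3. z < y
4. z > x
No

Even the single constraint (2x - 2y + 2z = 7) is infeasible over the integers.

  - 2x - 2y + 2z = 7: every term on the left is divisible by 2, so the LHS ≡ 0 (mod 2), but the RHS 7 is not — no integer solution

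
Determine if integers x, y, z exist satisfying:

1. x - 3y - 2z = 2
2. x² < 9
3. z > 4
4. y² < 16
No

The full constraint system is jointly infeasible over the integers. Each constraint and what it forces:

  - x - 3y - 2z = 2: is a linear equation tying the variables together
  - x² < 9: restricts x to |x| ≤ 2
  - z > 4: bounds one variable relative to a constant
  - y² < 16: restricts y to |y| ≤ 3

Range argument: with x ∈ [-2, 2], y ∈ [-3, 3], z ∈ [5, ∞], the left side of the equation is at most 1, but the right side is 2 > 1. No integer solution exists.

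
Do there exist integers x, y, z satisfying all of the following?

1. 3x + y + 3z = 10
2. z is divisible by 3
Yes

Take x = 0, y = 10, z = 0. Substituting into each constraint:
  (1) 3(0) + 10 + 3(0) = 10 ✓
  (2) 0 = 3 × 0, remainder 0 ✓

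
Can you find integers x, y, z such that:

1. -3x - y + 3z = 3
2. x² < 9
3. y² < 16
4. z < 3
Yes

Take x = 0, y = -3, z = 0. Substituting into each constraint:
  (1) -3(0) + 3 + 3(0) = 3 ✓
  (2) x² = (0)² = 0, and 0 < 9 ✓
  (3) y² = (-3)² = 9, and 9 < 16 ✓
  (4) 0 < 3 ✓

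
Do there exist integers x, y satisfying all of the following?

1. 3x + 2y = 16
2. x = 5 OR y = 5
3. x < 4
Yes

Take x = 2, y = 5. Substituting into each constraint:
  (1) 3(2) + 2(5) = 16 ✓
  (2) y = 5, target 5 ✓ (second branch holds)
  (3) 2 < 4 ✓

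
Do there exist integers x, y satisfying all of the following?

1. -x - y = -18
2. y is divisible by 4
Yes

Take x = 18, y = 0. Substituting into each constraint:
  (1) (-18) + 0 = -18 ✓
  (2) 0 = 4 × 0, remainder 0 ✓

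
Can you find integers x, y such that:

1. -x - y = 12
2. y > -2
Yes

Take x = -12, y = 0. Substituting into each constraint:
  (1) 12 + 0 = 12 ✓
  (2) 0 > -2 ✓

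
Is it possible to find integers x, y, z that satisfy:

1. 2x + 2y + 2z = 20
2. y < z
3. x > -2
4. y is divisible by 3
Yes

Take x = 9, y = 0, z = 1. Substituting into each constraint:
  (1) 2(9) + 2(0) + 2(1) = 20 ✓
  (2) 0 < 1 ✓
  (3) 9 > -2 ✓
  (4) 0 = 3 × 0, remainder 0 ✓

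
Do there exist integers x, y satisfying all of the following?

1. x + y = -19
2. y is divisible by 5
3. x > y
Yes

Take x = -9, y = -10. Substituting into each constraint:
  (1) (-9) + (-10) = -19 ✓
  (2) -10 = 5 × -2, remainder 0 ✓
  (3) -9 > -10 ✓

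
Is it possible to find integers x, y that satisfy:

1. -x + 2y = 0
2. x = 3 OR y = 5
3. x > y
Yes

Take x = 10, y = 5. Substituting into each constraint:
  (1) (-10) + 2(5) = 0 ✓
  (2) y = 5, target 5 ✓ (second branch holds)
  (3) 10 > 5 ✓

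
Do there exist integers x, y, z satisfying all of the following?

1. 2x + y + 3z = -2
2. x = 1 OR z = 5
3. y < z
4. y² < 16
Yes

Take x = -10, y = 3, z = 5. Substituting into each constraint:
  (1) 2(-10) + 3 + 3(5) = -2 ✓
  (2) z = 5, target 5 ✓ (second branch holds)
  (3) 3 < 5 ✓
  (4) y² = (3)² = 9, and 9 < 16 ✓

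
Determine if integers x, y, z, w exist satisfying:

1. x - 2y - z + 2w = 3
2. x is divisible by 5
Yes

Take x = 0, y = 0, z = -3, w = 0. Substituting into each constraint:
  (1) 0 - 2(0) + 3 + 2(0) = 3 ✓
  (2) 0 = 5 × 0, remainder 0 ✓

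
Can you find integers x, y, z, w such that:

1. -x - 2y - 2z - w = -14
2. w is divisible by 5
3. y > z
Yes

Take x = 16, y = 0, z = -1, w = 0. Substituting into each constraint:
  (1) (-16) - 2(0) - 2(-1) + 0 = -14 ✓
  (2) 0 = 5 × 0, remainder 0 ✓
  (3) 0 > -1 ✓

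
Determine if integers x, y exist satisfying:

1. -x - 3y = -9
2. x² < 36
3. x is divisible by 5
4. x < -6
No

A contradictory subset is {x² < 36, x < -6}. No integer assignment can satisfy these jointly:

  - x² < 36: restricts x to |x| ≤ 5
  - x < -6: bounds one variable relative to a constant

Direct contradiction: the bounds on x require x ≥ -5 and x ≤ -7 simultaneously, which is empty.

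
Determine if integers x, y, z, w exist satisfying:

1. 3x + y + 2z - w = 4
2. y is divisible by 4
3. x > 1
Yes

Take x = 2, y = 0, z = 0, w = 2. Substituting into each constraint:
  (1) 3(2) + 0 + 2(0) + (-2) = 4 ✓
  (2) 0 = 4 × 0, remainder 0 ✓
  (3) 2 > 1 ✓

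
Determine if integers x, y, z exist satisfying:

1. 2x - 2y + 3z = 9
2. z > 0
Yes

Take x = 0, y = -3, z = 1. Substituting into each constraint:
  (1) 2(0) - 2(-3) + 3(1) = 9 ✓
  (2) 1 > 0 ✓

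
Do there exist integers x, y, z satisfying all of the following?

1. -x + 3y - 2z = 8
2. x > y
Yes

Take x = 2, y = 0, z = -5. Substituting into each constraint:
  (1) (-2) + 3(0) - 2(-5) = 8 ✓
  (2) 2 > 0 ✓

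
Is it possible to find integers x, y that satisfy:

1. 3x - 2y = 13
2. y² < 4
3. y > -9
Yes

Take x = 5, y = 1. Substituting into each constraint:
  (1) 3(5) - 2(1) = 13 ✓
  (2) y² = (1)² = 1, and 1 < 4 ✓
  (3) 1 > -9 ✓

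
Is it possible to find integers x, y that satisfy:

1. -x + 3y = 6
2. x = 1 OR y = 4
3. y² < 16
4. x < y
No

A contradictory subset is {-x + 3y = 6, x = 1 OR y = 4, x < y}. No integer assignment can satisfy these jointly:

  - -x + 3y = 6: is a linear equation tying the variables together
  - x = 1 OR y = 4: forces a choice: either x = 1 or y = 4
  - x < y: bounds one variable relative to another variable

Split on the disjunction (x = 1 OR y = 4):
  • If x = 1: with x = 1, every remaining term of the linear equation is divisible by 3, so the left side is ≡ 0 (mod 3); but the right side 7 ≡ 1 (mod 3). No integers can satisfy it.
  • If y = 4: the equation forces x = 6, giving (y, x) = (4, 6), which violates y > x.
Both branches are infeasible, so the system has no integer solution.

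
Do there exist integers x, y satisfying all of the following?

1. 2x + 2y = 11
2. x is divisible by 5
No

Even the single constraint (2x + 2y = 11) is infeasible over the integers.

  - 2x + 2y = 11: every term on the left is divisible by 2, so the LHS ≡ 0 (mod 2), but the RHS 11 is not — no integer solution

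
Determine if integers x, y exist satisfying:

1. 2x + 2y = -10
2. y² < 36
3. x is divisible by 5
Yes

Take x = 0, y = -5. Substituting into each constraint:
  (1) 2(0) + 2(-5) = -10 ✓
  (2) y² = (-5)² = 25, and 25 < 36 ✓
  (3) 0 = 5 × 0, remainder 0 ✓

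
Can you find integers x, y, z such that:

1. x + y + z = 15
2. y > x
Yes

Take x = 0, y = 1, z = 14. Substituting into each constraint:
  (1) 0 + 1 + 14 = 15 ✓
  (2) 1 > 0 ✓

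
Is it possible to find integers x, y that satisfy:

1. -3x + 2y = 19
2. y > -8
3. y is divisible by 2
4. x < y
Yes

Take x = -5, y = 2. Substituting into each constraint:
  (1) -3(-5) + 2(2) = 19 ✓
  (2) 2 > -8 ✓
  (3) 2 = 2 × 1, remainder 0 ✓
  (4) -5 < 2 ✓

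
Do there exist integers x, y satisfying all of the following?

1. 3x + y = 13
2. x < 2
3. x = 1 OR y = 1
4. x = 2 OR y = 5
No

A contradictory subset is {3x + y = 13, x < 2, x = 2 OR y = 5}. No integer assignment can satisfy these jointly:

  - 3x + y = 13: is a linear equation tying the variables together
  - x < 2: bounds one variable relative to a constant
  - x = 2 OR y = 5: forces a choice: either x = 2 or y = 5

Split on the disjunction (x = 2 OR y = 5):
  • If x = 2: this contradicts the bound x ≤ 1.
  • If y = 5: with y = 5, every remaining term of the linear equation is divisible by 3, so the left side is ≡ 0 (mod 3); but the right side 8 ≡ 2 (mod 3). No integers can satisfy it.
Both branches are infeasible, so the system has no integer solution.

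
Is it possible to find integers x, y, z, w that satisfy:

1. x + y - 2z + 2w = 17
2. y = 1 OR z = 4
Yes

Take x = 0, y = 1, z = 0, w = 8. Substituting into each constraint:
  (1) 0 + 1 - 2(0) + 2(8) = 17 ✓
  (2) y = 1, target 1 ✓ (first branch holds)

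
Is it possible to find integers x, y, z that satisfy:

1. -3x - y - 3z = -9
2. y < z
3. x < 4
Yes

Take x = 2, y = 0, z = 1. Substituting into each constraint:
  (1) -3(2) + 0 - 3(1) = -9 ✓
  (2) 0 < 1 ✓
  (3) 2 < 4 ✓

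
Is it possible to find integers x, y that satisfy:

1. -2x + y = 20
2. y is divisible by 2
Yes

Take x = -10, y = 0. Substituting into each constraint:
  (1) -2(-10) + 0 = 20 ✓
  (2) 0 = 2 × 0, remainder 0 ✓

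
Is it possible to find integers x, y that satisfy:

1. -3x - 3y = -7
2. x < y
No

Even the single constraint (-3x - 3y = -7) is infeasible over the integers.

  - -3x - 3y = -7: every term on the left is divisible by 3, so the LHS ≡ 0 (mod 3), but the RHS -7 is not — no integer solution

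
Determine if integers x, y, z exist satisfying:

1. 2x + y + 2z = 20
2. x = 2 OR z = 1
Yes

Take x = 2, y = 16, z = 0. Substituting into each constraint:
  (1) 2(2) + 16 + 2(0) = 20 ✓
  (2) x = 2, target 2 ✓ (first branch holds)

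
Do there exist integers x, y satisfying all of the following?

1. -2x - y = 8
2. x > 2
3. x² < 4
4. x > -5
No

A contradictory subset is {x > 2, x² < 4}. No integer assignment can satisfy these jointly:

  - x > 2: bounds one variable relative to a constant
  - x² < 4: restricts x to |x| ≤ 1

Direct contradiction: the bounds on x require x ≥ 3 and x ≤ 1 simultaneously, which is empty.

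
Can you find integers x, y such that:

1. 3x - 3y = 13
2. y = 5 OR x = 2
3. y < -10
No

Even the single constraint (3x - 3y = 13) is infeasible over the integers.

  - 3x - 3y = 13: every term on the left is divisible by 3, so the LHS ≡ 0 (mod 3), but the RHS 13 is not — no integer solution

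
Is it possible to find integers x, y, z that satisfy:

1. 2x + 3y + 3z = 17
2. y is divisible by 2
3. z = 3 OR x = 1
Yes

Take x = 1, y = 4, z = 1. Substituting into each constraint:
  (1) 2(1) + 3(4) + 3(1) = 17 ✓
  (2) 4 = 2 × 2, remainder 0 ✓
  (3) x = 1, target 1 ✓ (second branch holds)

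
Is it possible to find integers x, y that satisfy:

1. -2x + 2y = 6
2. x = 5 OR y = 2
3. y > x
Yes

Take x = 5, y = 8. Substituting into each constraint:
  (1) -2(5) + 2(8) = 6 ✓
  (2) x = 5, target 5 ✓ (first branch holds)
  (3) 8 > 5 ✓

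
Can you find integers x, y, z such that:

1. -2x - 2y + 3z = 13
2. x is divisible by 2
Yes

Take x = 0, y = -5, z = 1. Substituting into each constraint:
  (1) -2(0) - 2(-5) + 3(1) = 13 ✓
  (2) 0 = 2 × 0, remainder 0 ✓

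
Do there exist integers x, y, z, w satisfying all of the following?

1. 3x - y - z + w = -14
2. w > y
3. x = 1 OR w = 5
Yes

Take x = -5, y = 4, z = 0, w = 5. Substituting into each constraint:
  (1) 3(-5) + (-4) + 0 + 5 = -14 ✓
  (2) 5 > 4 ✓
  (3) w = 5, target 5 ✓ (second branch holds)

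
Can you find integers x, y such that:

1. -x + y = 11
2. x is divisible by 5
Yes

Take x = 0, y = 11. Substituting into each constraint:
  (1) 0 + 11 = 11 ✓
  (2) 0 = 5 × 0, remainder 0 ✓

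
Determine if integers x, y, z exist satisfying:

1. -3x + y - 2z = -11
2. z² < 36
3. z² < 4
Yes

Take x = 0, y = -11, z = 0. Substituting into each constraint:
  (1) -3(0) + (-11) - 2(0) = -11 ✓
  (2) z² = (0)² = 0, and 0 < 36 ✓
  (3) z² = (0)² = 0, and 0 < 4 ✓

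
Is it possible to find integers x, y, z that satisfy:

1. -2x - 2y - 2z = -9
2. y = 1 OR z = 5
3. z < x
No

Even the single constraint (-2x - 2y - 2z = -9) is infeasible over the integers.

  - -2x - 2y - 2z = -9: every term on the left is divisible by 2, so the LHS ≡ 0 (mod 2), but the RHS -9 is not — no integer solution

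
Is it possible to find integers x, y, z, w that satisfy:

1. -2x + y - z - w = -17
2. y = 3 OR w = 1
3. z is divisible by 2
Yes

Take x = 0, y = -16, z = 0, w = 1. Substituting into each constraint:
  (1) -2(0) + (-16) + 0 + (-1) = -17 ✓
  (2) w = 1, target 1 ✓ (second branch holds)
  (3) 0 = 2 × 0, remainder 0 ✓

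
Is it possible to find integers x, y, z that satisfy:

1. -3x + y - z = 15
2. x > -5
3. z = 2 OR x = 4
Yes

Take x = 0, y = 17, z = 2. Substituting into each constraint:
  (1) -3(0) + 17 + (-2) = 15 ✓
  (2) 0 > -5 ✓
  (3) z = 2, target 2 ✓ (first branch holds)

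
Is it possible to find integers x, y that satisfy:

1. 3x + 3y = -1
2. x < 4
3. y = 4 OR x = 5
No

Even the single constraint (3x + 3y = -1) is infeasible over the integers.

  - 3x + 3y = -1: every term on the left is divisible by 3, so the LHS ≡ 0 (mod 3), but the RHS -1 is not — no integer solution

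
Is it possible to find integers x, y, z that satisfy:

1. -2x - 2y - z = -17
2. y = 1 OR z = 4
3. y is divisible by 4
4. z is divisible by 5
No

A contradictory subset is {-2x - 2y - z = -17, y = 1 OR z = 4, y is divisible by 4}. No integer assignment can satisfy these jointly:

  - -2x - 2y - z = -17: is a linear equation tying the variables together
  - y = 1 OR z = 4: forces a choice: either y = 1 or z = 4
  - y is divisible by 4: restricts y to multiples of 4

Split on the disjunction (y = 1 OR z = 4):
  • If y = 1: this contradicts the divisibility constraint — 1 is not a multiple of 4.
  • If z = 4: with z = 4, writing y = 4y', every remaining term of the linear equation is divisible by 2, so the left side is ≡ 0 (mod 2); but the right side -13 ≡ 1 (mod 2). No integers can satisfy it.
Both branches are infeasible, so the system has no integer solution.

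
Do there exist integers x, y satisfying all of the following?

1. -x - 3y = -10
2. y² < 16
Yes

Take x = 10, y = 0. Substituting into each constraint:
  (1) (-10) - 3(0) = -10 ✓
  (2) y² = (0)² = 0, and 0 < 16 ✓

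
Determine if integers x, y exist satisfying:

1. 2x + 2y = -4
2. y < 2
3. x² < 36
Yes

Take x = -2, y = 0. Substituting into each constraint:
  (1) 2(-2) + 2(0) = -4 ✓
  (2) 0 < 2 ✓
  (3) x² = (-2)² = 4, and 4 < 36 ✓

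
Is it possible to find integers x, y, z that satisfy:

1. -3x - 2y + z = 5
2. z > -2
Yes

Take x = 0, y = 0, z = 5. Substituting into each constraint:
  (1) -3(0) - 2(0) + 5 = 5 ✓
  (2) 5 > -2 ✓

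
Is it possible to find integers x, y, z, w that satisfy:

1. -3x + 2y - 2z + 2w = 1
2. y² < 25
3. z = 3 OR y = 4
Yes

Take x = 1, y = 4, z = 0, w = -2. Substituting into each constraint:
  (1) -3(1) + 2(4) - 2(0) + 2(-2) = 1 ✓
  (2) y² = (4)² = 16, and 16 < 25 ✓
  (3) y = 4, target 4 ✓ (second branch holds)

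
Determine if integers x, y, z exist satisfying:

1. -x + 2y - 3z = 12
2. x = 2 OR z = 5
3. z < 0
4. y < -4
Yes

Take x = 2, y = -5, z = -8. Substituting into each constraint:
  (1) (-2) + 2(-5) - 3(-8) = 12 ✓
  (2) x = 2, target 2 ✓ (first branch holds)
  (3) -8 < 0 ✓
  (4) -5 < -4 ✓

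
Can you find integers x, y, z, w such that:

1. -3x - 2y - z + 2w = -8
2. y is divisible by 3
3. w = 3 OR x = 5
Yes

Take x = 5, y = 0, z = -1, w = 3. Substituting into each constraint:
  (1) -3(5) - 2(0) + 1 + 2(3) = -8 ✓
  (2) 0 = 3 × 0, remainder 0 ✓
  (3) w = 3, target 3 ✓ (first branch holds)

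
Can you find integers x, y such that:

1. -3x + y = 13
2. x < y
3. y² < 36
Yes

Take x = -6, y = -5. Substituting into each constraint:
  (1) -3(-6) + (-5) = 13 ✓
  (2) -6 < -5 ✓
  (3) y² = (-5)² = 25, and 25 < 36 ✓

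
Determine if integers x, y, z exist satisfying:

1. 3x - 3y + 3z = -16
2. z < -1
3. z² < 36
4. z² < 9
No

Even the single constraint (3x - 3y + 3z = -16) is infeasible over the integers.

  - 3x - 3y + 3z = -16: every term on the left is divisible by 3, so the LHS ≡ 0 (mod 3), but the RHS -16 is not — no integer solution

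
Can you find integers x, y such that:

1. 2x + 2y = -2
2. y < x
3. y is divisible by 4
Yes

Take x = 3, y = -4. Substituting into each constraint:
  (1) 2(3) + 2(-4) = -2 ✓
  (2) -4 < 3 ✓
  (3) -4 = 4 × -1, remainder 0 ✓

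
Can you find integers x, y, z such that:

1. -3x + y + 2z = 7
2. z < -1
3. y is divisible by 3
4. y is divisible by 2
Yes

Take x = -5, y = 0, z = -4. Substituting into each constraint:
  (1) -3(-5) + 0 + 2(-4) = 7 ✓
  (2) -4 < -1 ✓
  (3) 0 = 3 × 0, remainder 0 ✓
  (4) 0 = 2 × 0, remainder 0 ✓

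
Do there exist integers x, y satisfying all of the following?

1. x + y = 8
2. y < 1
Yes

Take x = 8, y = 0. Substituting into each constraint:
  (1) 8 + 0 = 8 ✓
  (2) 0 < 1 ✓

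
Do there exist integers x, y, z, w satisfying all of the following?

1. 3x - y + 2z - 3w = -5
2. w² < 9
Yes

Take x = 0, y = 5, z = 0, w = 0. Substituting into each constraint:
  (1) 3(0) + (-5) + 2(0) - 3(0) = -5 ✓
  (2) w² = (0)² = 0, and 0 < 9 ✓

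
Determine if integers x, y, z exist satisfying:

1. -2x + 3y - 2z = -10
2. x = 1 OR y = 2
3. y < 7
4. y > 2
Yes

Take x = 1, y = 4, z = 10. Substituting into each constraint:
  (1) -2(1) + 3(4) - 2(10) = -10 ✓
  (2) x = 1, target 1 ✓ (first branch holds)
  (3) 4 < 7 ✓
  (4) 4 > 2 ✓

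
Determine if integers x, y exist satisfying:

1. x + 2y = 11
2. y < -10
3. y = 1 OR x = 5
No

The full constraint system is jointly infeasible over the integers. Each constraint and what it forces:

  - x + 2y = 11: is a linear equation tying the variables together
  - y < -10: bounds one variable relative to a constant
  - y = 1 OR x = 5: forces a choice: either y = 1 or x = 5

Split on the disjunction (y = 1 OR x = 5):
  • If y = 1: this contradicts the bound y ≤ -11.
  • If x = 5: the equation forces y = 3, which contradicts the bound y ≤ -11.
Both branches are infeasible, so the system has no integer solution.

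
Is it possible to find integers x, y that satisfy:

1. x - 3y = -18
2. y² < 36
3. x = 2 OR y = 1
Yes

Take x = -15, y = 1. Substituting into each constraint:
  (1) (-15) - 3(1) = -18 ✓
  (2) y² = (1)² = 1, and 1 < 36 ✓
  (3) y = 1, target 1 ✓ (second branch holds)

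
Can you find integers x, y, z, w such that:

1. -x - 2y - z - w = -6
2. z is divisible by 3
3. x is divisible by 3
Yes

Take x = 0, y = 0, z = 0, w = 6. Substituting into each constraint:
  (1) 0 - 2(0) + 0 + (-6) = -6 ✓
  (2) 0 = 3 × 0, remainder 0 ✓
  (3) 0 = 3 × 0, remainder 0 ✓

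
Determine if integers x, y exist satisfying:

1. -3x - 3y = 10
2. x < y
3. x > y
No

Even the single constraint (-3x - 3y = 10) is infeasible over the integers.

  - -3x - 3y = 10: every term on the left is divisible by 3, so the LHS ≡ 0 (mod 3), but the RHS 10 is not — no integer solution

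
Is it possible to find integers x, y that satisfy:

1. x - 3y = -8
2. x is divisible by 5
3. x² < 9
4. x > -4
No

The full constraint system is jointly infeasible over the integers. Each constraint and what it forces:

  - x - 3y = -8: is a linear equation tying the variables together
  - x is divisible by 5: restricts x to multiples of 5
  - x² < 9: restricts x to |x| ≤ 2
  - x > -4: bounds one variable relative to a constant

The bounds confine x to {0} with 5 | x. For each value, substitute into the equation:
  • x = 0: the equation gives -3y = -8, so y would not be an integer.
Every case fails, so no integer solution exists.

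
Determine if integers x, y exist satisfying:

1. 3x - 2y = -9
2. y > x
Yes

Take x = 1, y = 6. Substituting into each constraint:
  (1) 3(1) - 2(6) = -9 ✓
  (2) 6 > 1 ✓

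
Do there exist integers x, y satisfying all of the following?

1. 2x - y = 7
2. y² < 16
Yes

Take x = 3, y = -1. Substituting into each constraint:
  (1) 2(3) + 1 = 7 ✓
  (2) y² = (-1)² = 1, and 1 < 16 ✓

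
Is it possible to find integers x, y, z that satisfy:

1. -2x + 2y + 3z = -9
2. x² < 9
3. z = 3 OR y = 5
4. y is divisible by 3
Yes

Take x = 0, y = -9, z = 3. Substituting into each constraint:
  (1) -2(0) + 2(-9) + 3(3) = -9 ✓
  (2) x² = (0)² = 0, and 0 < 9 ✓
  (3) z = 3, target 3 ✓ (first branch holds)
  (4) -9 = 3 × -3, remainder 0 ✓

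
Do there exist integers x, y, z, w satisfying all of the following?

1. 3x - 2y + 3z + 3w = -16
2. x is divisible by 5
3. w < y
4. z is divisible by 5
Yes

Take x = -5, y = 2, z = 0, w = 1. Substituting into each constraint:
  (1) 3(-5) - 2(2) + 3(0) + 3(1) = -16 ✓
  (2) -5 = 5 × -1, remainder 0 ✓
  (3) 1 < 2 ✓
  (4) 0 = 5 × 0, remainder 0 ✓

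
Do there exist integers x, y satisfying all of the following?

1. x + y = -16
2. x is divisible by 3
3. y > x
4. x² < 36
No

A contradictory subset is {x + y = -16, y > x, x² < 36}. No integer assignment can satisfy these jointly:

  - x + y = -16: is a linear equation tying the variables together
  - y > x: bounds one variable relative to another variable
  - x² < 36: restricts x to |x| ≤ 5

Propagating the comparison: y > x and x ≥ -5 give y ≥ -4. Range argument: with x ∈ [-5, 5], y ∈ [-4, ∞], the left side of the equation is at least -9, but the right side is -16 < -9. No integer solution exists.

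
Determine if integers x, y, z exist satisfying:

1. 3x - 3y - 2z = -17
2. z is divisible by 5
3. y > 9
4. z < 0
Yes

Take x = 1, y = 10, z = -5. Substituting into each constraint:
  (1) 3(1) - 3(10) - 2(-5) = -17 ✓
  (2) -5 = 5 × -1, remainder 0 ✓
  (3) 10 > 9 ✓
  (4) -5 < 0 ✓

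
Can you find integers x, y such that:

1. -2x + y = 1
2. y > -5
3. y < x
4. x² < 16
Yes

Take x = -2, y = -3. Substituting into each constraint:
  (1) -2(-2) + (-3) = 1 ✓
  (2) -3 > -5 ✓
  (3) -3 < -2 ✓
  (4) x² = (-2)² = 4, and 4 < 16 ✓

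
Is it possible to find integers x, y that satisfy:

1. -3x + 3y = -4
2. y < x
No

Even the single constraint (-3x + 3y = -4) is infeasible over the integers.

  - -3x + 3y = -4: every term on the left is divisible by 3, so the LHS ≡ 0 (mod 3), but the RHS -4 is not — no integer solution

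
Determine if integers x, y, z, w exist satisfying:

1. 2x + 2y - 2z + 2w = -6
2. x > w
Yes

Take x = 1, y = -4, z = 0, w = 0. Substituting into each constraint:
  (1) 2(1) + 2(-4) - 2(0) + 2(0) = -6 ✓
  (2) 1 > 0 ✓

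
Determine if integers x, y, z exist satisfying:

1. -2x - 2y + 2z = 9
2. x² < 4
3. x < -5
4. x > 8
No

Even the single constraint (-2x - 2y + 2z = 9) is infeasible over the integers.

  - -2x - 2y + 2z = 9: every term on the left is divisible by 2, so the LHS ≡ 0 (mod 2), but the RHS 9 is not — no integer solution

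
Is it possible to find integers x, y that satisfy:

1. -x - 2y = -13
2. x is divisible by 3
Yes

Take x = 3, y = 5. Substituting into each constraint:
  (1) (-3) - 2(5) = -13 ✓
  (2) 3 = 3 × 1, remainder 0 ✓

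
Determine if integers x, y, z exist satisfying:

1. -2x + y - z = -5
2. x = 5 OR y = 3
Yes

Take x = 5, y = 2, z = -3. Substituting into each constraint:
  (1) -2(5) + 2 + 3 = -5 ✓
  (2) x = 5, target 5 ✓ (first branch holds)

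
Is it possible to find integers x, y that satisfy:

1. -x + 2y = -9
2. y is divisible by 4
Yes

Take x = 9, y = 0. Substituting into each constraint:
  (1) (-9) + 2(0) = -9 ✓
  (2) 0 = 4 × 0, remainder 0 ✓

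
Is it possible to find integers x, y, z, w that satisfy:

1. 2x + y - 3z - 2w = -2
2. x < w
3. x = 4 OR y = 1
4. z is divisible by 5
Yes

Take x = 4, y = 0, z = 0, w = 5. Substituting into each constraint:
  (1) 2(4) + 0 - 3(0) - 2(5) = -2 ✓
  (2) 4 < 5 ✓
  (3) x = 4, target 4 ✓ (first branch holds)
  (4) 0 = 5 × 0, remainder 0 ✓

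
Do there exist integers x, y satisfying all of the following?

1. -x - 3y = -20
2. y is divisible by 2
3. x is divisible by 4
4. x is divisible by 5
Yes

Take x = 20, y = 0. Substituting into each constraint:
  (1) (-20) - 3(0) = -20 ✓
  (2) 0 = 2 × 0, remainder 0 ✓
  (3) 20 = 4 × 5, remainder 0 ✓
  (4) 20 = 5 × 4, remainder 0 ✓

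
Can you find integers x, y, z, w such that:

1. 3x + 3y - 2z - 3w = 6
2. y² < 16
Yes

Take x = 0, y = 0, z = -3, w = 0. Substituting into each constraint:
  (1) 3(0) + 3(0) - 2(-3) - 3(0) = 6 ✓
  (2) y² = (0)² = 0, and 0 < 16 ✓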